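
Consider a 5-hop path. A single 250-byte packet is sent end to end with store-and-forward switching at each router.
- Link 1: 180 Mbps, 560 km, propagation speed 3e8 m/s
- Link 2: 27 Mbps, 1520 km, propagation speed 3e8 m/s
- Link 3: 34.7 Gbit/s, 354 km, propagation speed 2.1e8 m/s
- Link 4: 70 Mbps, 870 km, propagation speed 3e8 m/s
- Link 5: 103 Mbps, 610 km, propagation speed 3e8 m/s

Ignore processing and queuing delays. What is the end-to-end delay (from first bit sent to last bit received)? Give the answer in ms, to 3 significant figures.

L = 250 × 8 = 2000 bits.
Transmission delays (L/R per hop): 0.0111111, 0.0740741, 5.76369e-05, 0.0285714, 0.0194175 ms; sum = 0.133232 ms.
Propagation delays (d/s per hop): 1.86667, 5.06667, 1.68571, 2.9, 2.03333 ms; sum = 13.5524 ms.
End-to-end = 13.7 ms.

13.7 ms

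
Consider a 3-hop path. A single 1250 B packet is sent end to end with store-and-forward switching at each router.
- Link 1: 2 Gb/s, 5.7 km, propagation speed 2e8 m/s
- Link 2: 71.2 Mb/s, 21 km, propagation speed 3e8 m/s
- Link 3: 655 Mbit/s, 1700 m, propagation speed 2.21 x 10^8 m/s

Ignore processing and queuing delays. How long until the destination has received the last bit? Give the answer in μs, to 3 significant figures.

267 μs

L = 1250 × 8 = 10000 bits.
Transmission delays (L/R per hop): 5, 140.449, 15.2672 μs; sum = 160.717 μs.
Propagation delays (d/s per hop): 28.5, 70, 7.69231 μs; sum = 106.192 μs.
End-to-end = 267 μs.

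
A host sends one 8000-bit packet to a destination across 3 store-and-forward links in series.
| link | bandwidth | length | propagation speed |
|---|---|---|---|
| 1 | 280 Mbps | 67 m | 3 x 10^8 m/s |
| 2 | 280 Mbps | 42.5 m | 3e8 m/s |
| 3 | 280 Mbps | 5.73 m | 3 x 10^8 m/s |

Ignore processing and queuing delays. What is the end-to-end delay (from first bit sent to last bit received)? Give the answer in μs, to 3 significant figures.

Transmission delay per hop = L/R = 8000/280000000 = 28.5714 μs; 3 hops → 85.7143 μs.
Propagation delays (d/s per hop): 0.223333, 0.141667, 0.0191 μs; sum = 0.3841 μs.
End-to-end = 86.1 μs.

86.1 μs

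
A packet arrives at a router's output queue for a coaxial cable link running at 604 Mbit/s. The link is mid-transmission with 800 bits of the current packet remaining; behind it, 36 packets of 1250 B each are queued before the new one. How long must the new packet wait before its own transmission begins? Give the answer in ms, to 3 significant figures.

0.597 ms

Each queued packet: L/R = 10000/604000000 = 0.0165563 ms.
36 queued → 0.596026 ms.
Plus remaining 800 bits of current packet: 0.0013245 ms.
Queuing delay = 0.597 ms.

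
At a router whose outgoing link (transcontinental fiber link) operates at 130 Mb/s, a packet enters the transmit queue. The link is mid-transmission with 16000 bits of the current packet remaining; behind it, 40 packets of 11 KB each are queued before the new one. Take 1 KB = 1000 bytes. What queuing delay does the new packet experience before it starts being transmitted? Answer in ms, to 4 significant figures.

Each queued packet: L/R = 88000/130000000 = 0.676923 ms.
40 queued → 27.0769 ms.
Plus remaining 16000 bits of current packet: 0.123077 ms.
Queuing delay = 27.20 ms.

27.20 ms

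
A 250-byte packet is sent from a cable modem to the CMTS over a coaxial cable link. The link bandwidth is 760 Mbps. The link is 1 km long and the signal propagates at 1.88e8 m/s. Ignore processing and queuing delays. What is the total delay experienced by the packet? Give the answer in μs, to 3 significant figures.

7.95 μs

L = 250 × 8 = 2000 bits.
Transmission delay = L/R = 2000 / 760000000 = 2.63158 μs.
Propagation delay = d/s = 1000 m / 188000000 m/s = 5.31915 μs.
Total = 7.95 μs.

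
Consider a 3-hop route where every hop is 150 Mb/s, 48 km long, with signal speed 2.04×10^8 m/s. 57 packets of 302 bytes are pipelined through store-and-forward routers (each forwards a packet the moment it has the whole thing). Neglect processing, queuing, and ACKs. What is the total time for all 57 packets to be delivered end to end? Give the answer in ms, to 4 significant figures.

1.656 ms

Per-hop transmission t_tx = L/R = 2416/150000000 = 0.0161067 ms.
Per-hop propagation t_prop = 48000/204000000 = 0.235294 ms.
Pipeline fill: first packet needs 3·t_tx to clear all hops; remaining 56 packets each add one t_tx.
Total = (3+57-1)·t_tx + 3·t_prop = 59·0.0161067 + 3·0.235294 = 1.656 ms.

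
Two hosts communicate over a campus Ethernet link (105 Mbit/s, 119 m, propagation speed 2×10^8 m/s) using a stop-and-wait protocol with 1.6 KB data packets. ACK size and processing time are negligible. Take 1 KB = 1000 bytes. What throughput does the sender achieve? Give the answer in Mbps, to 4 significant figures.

104.0 Mbps

t_tx = L/R = 12800/105000000 = 0.000121905 s.
t_prop = 119/200000000 = 5.95e-07 s; RTT = 1.19e-06 s.
Cycle = t_tx + RTT = 0.000123095 s.
Throughput = L / cycle = 12800 / 0.000123095 = 104.0 Mbps.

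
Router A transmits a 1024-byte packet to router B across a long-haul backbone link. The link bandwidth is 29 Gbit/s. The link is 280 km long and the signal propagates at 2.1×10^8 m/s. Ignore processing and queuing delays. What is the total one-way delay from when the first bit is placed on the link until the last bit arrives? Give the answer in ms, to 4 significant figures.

1.334 ms

L = 1024 × 8 = 8192 bits.
Transmission delay = L/R = 8192 / 29000000000 = 0.000282483 ms.
Propagation delay = d/s = 280000 m / 210000000 m/s = 1.33333 ms.
Total = 1.334 ms.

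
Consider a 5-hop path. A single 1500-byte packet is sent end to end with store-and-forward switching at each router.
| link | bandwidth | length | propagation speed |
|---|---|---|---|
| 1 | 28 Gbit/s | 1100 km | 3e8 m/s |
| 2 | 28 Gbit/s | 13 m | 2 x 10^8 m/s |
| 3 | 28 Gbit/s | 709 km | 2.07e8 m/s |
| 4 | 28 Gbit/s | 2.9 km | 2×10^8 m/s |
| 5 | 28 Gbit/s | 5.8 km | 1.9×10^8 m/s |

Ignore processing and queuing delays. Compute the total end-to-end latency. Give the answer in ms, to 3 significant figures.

7.14 ms

L = 1500 × 8 = 12000 bits.
Transmission delay per hop = L/R = 12000/28000000000 = 0.000428571 ms; 5 hops → 0.00214286 ms.
Propagation delays (d/s per hop): 3.66667, 6.5e-05, 3.42512, 0.0145, 0.0305263 ms; sum = 7.13688 ms.
End-to-end = 7.14 ms.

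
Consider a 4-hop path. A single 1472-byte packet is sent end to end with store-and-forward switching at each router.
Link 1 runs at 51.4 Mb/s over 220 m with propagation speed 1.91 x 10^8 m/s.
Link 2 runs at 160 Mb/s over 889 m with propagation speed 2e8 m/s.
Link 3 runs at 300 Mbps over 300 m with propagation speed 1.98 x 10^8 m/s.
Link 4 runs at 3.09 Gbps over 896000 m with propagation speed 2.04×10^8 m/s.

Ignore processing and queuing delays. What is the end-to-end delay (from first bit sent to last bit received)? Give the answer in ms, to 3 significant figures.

L = 1472 × 8 = 11776 bits.
Transmission delays (L/R per hop): 0.229105, 0.0736, 0.0392533, 0.003811 ms; sum = 0.345769 ms.
Propagation delays (d/s per hop): 0.00115183, 0.004445, 0.00151515, 4.39216 ms; sum = 4.39927 ms.
End-to-end = 4.75 ms.

4.75 ms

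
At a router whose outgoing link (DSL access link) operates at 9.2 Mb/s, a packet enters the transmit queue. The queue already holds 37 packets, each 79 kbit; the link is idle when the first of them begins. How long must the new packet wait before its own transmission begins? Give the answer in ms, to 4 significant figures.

Each queued packet: L/R = 79000/9200000 = 8.58696 ms.
37 queued → 317.717 ms.
Queuing delay = 317.7 ms.

317.7 ms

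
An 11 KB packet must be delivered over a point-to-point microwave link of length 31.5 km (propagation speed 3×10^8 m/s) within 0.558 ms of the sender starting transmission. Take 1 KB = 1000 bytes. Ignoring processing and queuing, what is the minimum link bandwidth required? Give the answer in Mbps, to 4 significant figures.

L = 88000 bits.
Propagation delay = 31500 / 300000000 = 0.105 ms.
Transmission budget = 0.558 − 0.105 = 0.453 ms.
R ≥ L / t_tx = 88000 bits / 0.000453 s = 194.3 Mbps.

194.3 Mbps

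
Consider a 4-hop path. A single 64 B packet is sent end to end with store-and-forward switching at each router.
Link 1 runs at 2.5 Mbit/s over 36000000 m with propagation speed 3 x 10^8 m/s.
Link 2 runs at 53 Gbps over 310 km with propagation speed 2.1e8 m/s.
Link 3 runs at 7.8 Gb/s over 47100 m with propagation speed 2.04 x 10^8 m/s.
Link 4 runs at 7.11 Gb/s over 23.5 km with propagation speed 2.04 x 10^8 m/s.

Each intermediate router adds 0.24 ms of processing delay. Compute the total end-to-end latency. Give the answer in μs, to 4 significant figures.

L = 64 × 8 = 512 bits.
Transmission delays (L/R per hop): 204.8, 0.00966038, 0.065641, 0.0720113 μs; sum = 204.947 μs.
Propagation delays (d/s per hop): 120000, 1476.19, 230.882, 115.196 μs; sum = 121822 μs.
Processing at 3 router(s): 3 × 0.24 ms = 720 μs.
End-to-end = 122700 μs.

122700 μs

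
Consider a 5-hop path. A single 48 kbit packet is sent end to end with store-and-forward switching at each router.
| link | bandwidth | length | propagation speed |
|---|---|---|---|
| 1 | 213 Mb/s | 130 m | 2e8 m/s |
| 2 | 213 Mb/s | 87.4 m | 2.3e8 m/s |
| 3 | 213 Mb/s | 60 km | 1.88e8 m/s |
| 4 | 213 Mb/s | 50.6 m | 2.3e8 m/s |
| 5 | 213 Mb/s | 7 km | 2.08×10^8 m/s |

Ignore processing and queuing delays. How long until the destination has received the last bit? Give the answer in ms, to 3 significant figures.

1.48 ms

L = 48000 bits.
Transmission delay per hop = L/R = 48000/213000000 = 0.225352 ms; 5 hops → 1.12676 ms.
Propagation delays (d/s per hop): 0.00065, 0.00038, 0.319149, 0.00022, 0.0336538 ms; sum = 0.354053 ms.
End-to-end = 1.48 ms.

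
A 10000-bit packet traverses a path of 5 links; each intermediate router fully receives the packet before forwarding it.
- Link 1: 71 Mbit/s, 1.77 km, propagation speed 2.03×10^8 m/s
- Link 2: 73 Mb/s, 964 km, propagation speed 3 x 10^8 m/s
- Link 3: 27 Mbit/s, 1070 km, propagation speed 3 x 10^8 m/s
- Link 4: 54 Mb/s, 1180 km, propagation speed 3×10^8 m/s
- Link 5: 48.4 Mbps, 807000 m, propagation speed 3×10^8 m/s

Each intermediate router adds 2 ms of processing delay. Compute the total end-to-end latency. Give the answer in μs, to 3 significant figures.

Transmission delays (L/R per hop): 140.845, 136.986, 370.37, 185.185, 206.612 μs; sum = 1040 μs.
Propagation delays (d/s per hop): 8.71921, 3213.33, 3566.67, 3933.33, 2690 μs; sum = 13412.1 μs.
Processing at 4 router(s): 4 × 2 ms = 8000 μs.
End-to-end = 22500 μs.

22500 μs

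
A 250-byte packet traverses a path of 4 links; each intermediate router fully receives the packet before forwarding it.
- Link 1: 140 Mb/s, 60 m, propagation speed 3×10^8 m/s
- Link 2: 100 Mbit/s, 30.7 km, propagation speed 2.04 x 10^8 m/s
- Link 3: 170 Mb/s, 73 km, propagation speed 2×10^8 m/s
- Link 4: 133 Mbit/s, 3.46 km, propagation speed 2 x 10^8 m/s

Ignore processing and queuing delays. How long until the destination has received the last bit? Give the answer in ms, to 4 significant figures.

0.5941 ms

L = 250 × 8 = 2000 bits.
Transmission delays (L/R per hop): 0.0142857, 0.02, 0.0117647, 0.0150376 ms; sum = 0.061088 ms.
Propagation delays (d/s per hop): 0.0002, 0.15049, 0.365, 0.0173 ms; sum = 0.53299 ms.
End-to-end = 0.5941 ms.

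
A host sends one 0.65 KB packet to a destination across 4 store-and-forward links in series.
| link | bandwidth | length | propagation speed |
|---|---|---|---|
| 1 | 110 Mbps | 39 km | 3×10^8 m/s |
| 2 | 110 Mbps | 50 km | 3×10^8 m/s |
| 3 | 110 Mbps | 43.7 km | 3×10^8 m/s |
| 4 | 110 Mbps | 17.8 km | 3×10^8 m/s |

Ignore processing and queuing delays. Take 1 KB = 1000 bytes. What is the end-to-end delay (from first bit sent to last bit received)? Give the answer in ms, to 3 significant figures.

L = 5200 bits.
Transmission delay per hop = L/R = 5200/110000000 = 0.0472727 ms; 4 hops → 0.189091 ms.
Propagation delays (d/s per hop): 0.13, 0.166667, 0.145667, 0.0593333 ms; sum = 0.501667 ms.
End-to-end = 0.691 ms.

0.691 ms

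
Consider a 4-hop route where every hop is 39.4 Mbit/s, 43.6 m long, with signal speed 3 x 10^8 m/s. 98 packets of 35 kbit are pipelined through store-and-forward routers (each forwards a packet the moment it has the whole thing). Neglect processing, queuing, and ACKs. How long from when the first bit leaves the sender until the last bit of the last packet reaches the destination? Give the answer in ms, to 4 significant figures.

89.72 ms

Per-hop transmission t_tx = L/R = 35000/39400000 = 0.888325 ms.
Per-hop propagation t_prop = 43.6/300000000 = 0.000145333 ms.
Pipeline fill: first packet needs 4·t_tx to clear all hops; remaining 97 packets each add one t_tx.
Total = (4+98-1)·t_tx + 4·t_prop = 101·0.888325 + 4·0.000145333 = 89.72 ms.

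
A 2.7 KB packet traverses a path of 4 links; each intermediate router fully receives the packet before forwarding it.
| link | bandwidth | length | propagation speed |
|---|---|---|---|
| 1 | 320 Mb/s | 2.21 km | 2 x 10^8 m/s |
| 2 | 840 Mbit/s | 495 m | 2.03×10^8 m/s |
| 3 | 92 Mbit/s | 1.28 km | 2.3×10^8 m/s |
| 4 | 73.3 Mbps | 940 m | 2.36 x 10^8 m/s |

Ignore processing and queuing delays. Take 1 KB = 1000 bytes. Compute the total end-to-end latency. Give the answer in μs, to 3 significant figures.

L = 21600 bits.
Transmission delays (L/R per hop): 67.5, 25.7143, 234.783, 294.679 μs; sum = 622.676 μs.
Propagation delays (d/s per hop): 11.05, 2.43842, 5.56522, 3.98305 μs; sum = 23.0367 μs.
End-to-end = 646 μs.

646 μs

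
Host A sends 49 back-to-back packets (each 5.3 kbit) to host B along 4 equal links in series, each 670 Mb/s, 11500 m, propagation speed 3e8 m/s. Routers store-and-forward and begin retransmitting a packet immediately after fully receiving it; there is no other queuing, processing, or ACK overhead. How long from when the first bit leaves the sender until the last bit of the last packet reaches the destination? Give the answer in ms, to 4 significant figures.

0.5647 ms

Per-hop transmission t_tx = L/R = 5300/670000000 = 0.00791045 ms.
Per-hop propagation t_prop = 11500/300000000 = 0.0383333 ms.
Pipeline fill: first packet needs 4·t_tx to clear all hops; remaining 48 packets each add one t_tx.
Total = (4+49-1)·t_tx + 4·t_prop = 52·0.00791045 + 4·0.0383333 = 0.5647 ms.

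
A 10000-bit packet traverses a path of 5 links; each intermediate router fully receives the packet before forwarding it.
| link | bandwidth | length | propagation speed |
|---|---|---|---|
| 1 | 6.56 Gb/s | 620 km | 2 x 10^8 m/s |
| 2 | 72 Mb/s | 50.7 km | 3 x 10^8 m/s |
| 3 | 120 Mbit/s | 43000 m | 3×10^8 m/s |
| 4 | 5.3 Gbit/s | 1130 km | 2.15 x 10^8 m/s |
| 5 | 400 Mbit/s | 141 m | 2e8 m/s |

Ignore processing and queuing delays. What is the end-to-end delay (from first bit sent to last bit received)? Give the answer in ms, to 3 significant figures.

Transmission delays (L/R per hop): 0.00152439, 0.138889, 0.0833333, 0.00188679, 0.025 ms; sum = 0.250633 ms.
Propagation delays (d/s per hop): 3.1, 0.169, 0.143333, 5.25581, 0.000705 ms; sum = 8.66885 ms.
End-to-end = 8.92 ms.

8.92 ms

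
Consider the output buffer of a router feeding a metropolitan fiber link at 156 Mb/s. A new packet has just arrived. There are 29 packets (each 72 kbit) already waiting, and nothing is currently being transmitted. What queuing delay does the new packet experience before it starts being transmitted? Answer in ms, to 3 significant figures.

13.4 ms

Each queued packet: L/R = 72000/156000000 = 0.461538 ms.
29 queued → 13.3846 ms.
Queuing delay = 13.4 ms.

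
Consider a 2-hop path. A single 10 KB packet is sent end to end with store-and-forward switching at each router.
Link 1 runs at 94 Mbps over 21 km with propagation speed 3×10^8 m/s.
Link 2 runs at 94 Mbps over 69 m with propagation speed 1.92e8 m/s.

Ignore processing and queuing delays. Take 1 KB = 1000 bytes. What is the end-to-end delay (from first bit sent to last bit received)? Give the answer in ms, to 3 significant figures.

1.77 ms

L = 80000 bits.
Transmission delay per hop = L/R = 80000/94000000 = 0.851064 ms; 2 hops → 1.70213 ms.
Propagation delays (d/s per hop): 0.07, 0.000359375 ms; sum = 0.0703594 ms.
End-to-end = 1.77 ms.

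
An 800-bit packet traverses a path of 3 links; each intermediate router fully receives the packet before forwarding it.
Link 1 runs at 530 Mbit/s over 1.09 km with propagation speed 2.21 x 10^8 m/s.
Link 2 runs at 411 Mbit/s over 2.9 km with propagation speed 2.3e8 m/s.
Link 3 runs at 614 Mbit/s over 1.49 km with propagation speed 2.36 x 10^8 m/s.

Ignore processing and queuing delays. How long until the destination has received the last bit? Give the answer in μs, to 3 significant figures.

Transmission delays (L/R per hop): 1.50943, 1.94647, 1.30293 μs; sum = 4.75884 μs.
Propagation delays (d/s per hop): 4.93213, 12.6087, 6.31356 μs; sum = 23.8544 μs.
End-to-end = 28.6 μs.

28.6 μs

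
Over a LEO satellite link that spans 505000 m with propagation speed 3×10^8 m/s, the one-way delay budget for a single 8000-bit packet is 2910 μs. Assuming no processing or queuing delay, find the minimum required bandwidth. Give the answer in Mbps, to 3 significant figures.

6.52 Mbps

Propagation delay = 505000 / 300000000 = 1683.33 μs.
Transmission budget = 2910 − 1683.33 = 1226.67 μs.
R ≥ L / t_tx = 8000 bits / 0.00122667 s = 6.52 Mbps.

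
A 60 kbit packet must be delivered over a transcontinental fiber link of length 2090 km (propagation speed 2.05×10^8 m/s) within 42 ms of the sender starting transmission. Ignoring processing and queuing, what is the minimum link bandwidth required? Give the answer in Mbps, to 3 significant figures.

Propagation delay = 2090000 / 2.05e+08 = 10.1951 ms.
Transmission budget = 42 − 10.1951 = 31.8049 ms.
R ≥ L / t_tx = 60000 bits / 0.0318049 s = 1.89 Mbps.

1.89 Mbps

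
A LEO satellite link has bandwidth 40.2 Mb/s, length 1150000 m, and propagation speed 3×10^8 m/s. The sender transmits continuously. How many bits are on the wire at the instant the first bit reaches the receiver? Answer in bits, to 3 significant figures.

Propagation delay = 1150000 / 300000000 = 0.00383333 s.
BDP = R × t_prop = 40200000 × 0.00383333 = 154100 bits.

154000 bits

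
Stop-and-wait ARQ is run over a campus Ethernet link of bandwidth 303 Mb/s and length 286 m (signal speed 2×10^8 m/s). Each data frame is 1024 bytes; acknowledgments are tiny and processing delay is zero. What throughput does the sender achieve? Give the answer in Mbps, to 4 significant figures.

274.0 Mbps

t_tx = L/R = 8192/303000000 = 2.70363e-05 s.
t_prop = 286/200000000 = 1.43e-06 s; RTT = 2.86e-06 s.
Cycle = t_tx + RTT = 2.98963e-05 s.
Throughput = L / cycle = 8192 / 2.98963e-05 = 274.0 Mbps.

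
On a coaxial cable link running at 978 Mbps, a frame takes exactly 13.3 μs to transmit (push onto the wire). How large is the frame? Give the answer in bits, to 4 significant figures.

L = R × t_tx = 978000000 b/s × 1.33e-05 s = 13007.4 bits.

13010 bits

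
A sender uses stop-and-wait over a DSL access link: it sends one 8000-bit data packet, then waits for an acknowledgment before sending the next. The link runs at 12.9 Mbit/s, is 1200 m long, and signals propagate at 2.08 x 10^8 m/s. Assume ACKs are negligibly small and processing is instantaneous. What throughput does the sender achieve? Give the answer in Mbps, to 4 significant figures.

t_tx = L/R = 8000/12900000 = 0.000620155 s.
t_prop = 1200/208000000 = 5.76923e-06 s; RTT = 1.15385e-05 s.
Cycle = t_tx + RTT = 0.000631694 s.
Throughput = L / cycle = 8000 / 0.000631694 = 12.66 Mbps.

12.66 Mbps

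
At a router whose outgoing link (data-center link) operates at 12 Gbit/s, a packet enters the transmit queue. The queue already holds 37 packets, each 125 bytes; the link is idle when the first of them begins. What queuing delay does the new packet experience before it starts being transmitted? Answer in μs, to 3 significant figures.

Each queued packet: L/R = 1000/12000000000 = 0.0833333 μs.
37 queued → 3.08333 μs.
Queuing delay = 3.08 μs.

3.08 μs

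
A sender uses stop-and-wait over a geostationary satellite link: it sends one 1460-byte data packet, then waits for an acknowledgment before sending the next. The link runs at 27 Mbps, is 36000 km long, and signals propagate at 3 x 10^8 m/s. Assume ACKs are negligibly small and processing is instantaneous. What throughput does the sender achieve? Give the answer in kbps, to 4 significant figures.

t_tx = L/R = 11680/27000000 = 0.000432593 s.
t_prop = 36000000/300000000 = 0.12 s; RTT = 0.24 s.
Cycle = t_tx + RTT = 0.240433 s.
Throughput = L / cycle = 11680 / 0.240433 = 48.58 kbps.

48.58 kbps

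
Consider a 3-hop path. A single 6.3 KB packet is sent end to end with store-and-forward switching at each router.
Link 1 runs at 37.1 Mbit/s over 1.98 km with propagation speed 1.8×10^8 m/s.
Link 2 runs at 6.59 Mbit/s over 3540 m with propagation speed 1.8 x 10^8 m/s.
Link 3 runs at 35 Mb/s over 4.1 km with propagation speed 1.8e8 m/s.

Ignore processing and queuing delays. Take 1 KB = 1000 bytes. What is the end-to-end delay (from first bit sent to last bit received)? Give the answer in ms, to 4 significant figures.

10.50 ms

L = 50400 bits.
Transmission delays (L/R per hop): 1.35849, 7.64795, 1.44 ms; sum = 10.4464 ms.
Propagation delays (d/s per hop): 0.011, 0.0196667, 0.0227778 ms; sum = 0.0534444 ms.
End-to-end = 10.50 ms.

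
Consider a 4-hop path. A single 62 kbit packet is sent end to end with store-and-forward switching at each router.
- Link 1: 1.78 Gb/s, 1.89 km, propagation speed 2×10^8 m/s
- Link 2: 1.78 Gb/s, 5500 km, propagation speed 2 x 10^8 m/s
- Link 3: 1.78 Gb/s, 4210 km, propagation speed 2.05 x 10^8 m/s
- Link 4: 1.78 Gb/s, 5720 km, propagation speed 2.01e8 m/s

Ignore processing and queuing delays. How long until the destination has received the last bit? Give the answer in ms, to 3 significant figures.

L = 62000 bits.
Transmission delay per hop = L/R = 62000/1780000000 = 0.0348315 ms; 4 hops → 0.139326 ms.
Propagation delays (d/s per hop): 0.00945, 27.5, 20.5366, 28.4577 ms; sum = 76.5037 ms.
End-to-end = 76.6 ms.

76.6 ms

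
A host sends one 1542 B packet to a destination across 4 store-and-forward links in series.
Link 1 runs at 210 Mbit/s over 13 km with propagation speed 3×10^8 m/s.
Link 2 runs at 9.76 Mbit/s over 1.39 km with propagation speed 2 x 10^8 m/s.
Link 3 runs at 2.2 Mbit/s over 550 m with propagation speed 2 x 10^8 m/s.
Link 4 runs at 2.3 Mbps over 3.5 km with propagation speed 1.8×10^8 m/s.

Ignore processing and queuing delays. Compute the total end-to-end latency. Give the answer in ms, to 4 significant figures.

12.37 ms

L = 1542 × 8 = 12336 bits.
Transmission delays (L/R per hop): 0.0587429, 1.26393, 5.60727, 5.36348 ms; sum = 12.2934 ms.
Propagation delays (d/s per hop): 0.0433333, 0.00695, 0.00275, 0.0194444 ms; sum = 0.0724778 ms.
End-to-end = 12.37 ms.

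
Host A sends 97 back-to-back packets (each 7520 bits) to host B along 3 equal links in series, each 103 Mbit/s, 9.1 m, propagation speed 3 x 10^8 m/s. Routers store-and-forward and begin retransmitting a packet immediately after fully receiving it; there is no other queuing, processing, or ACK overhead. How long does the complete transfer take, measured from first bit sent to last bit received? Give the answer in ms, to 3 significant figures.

7.23 ms

Per-hop transmission t_tx = L/R = 7520/103000000 = 0.0730097 ms.
Per-hop propagation t_prop = 9.1/300000000 = 3.03333e-05 ms.
Pipeline fill: first packet needs 3·t_tx to clear all hops; remaining 96 packets each add one t_tx.
Total = (3+97-1)·t_tx + 3·t_prop = 99·0.0730097 + 3·3.03333e-05 = 7.23 ms.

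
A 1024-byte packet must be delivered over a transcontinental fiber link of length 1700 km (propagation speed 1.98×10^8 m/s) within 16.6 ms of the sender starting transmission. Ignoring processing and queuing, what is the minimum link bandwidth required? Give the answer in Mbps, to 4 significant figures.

1.022 Mbps

L = 8192 bits.
Propagation delay = 1700000 / 198000000 = 8.58586 ms.
Transmission budget = 16.6 − 8.58586 = 8.01414 ms.
R ≥ L / t_tx = 8192 bits / 0.00801414 s = 1.022 Mbps.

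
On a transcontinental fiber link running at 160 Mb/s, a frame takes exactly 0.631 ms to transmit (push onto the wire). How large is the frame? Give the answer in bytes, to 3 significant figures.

12600 bytes

L = R × t_tx = 160000000 b/s × 0.000631 s = 100960 bits.
In bytes: 100960 / 8 = 12600 bytes.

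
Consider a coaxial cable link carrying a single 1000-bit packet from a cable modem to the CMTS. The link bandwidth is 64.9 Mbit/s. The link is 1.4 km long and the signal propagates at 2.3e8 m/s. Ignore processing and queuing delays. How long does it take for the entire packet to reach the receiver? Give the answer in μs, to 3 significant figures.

21.5 μs

Transmission delay = L/R = 1000 / 6.49e+07 = 15.4083 μs.
Propagation delay = d/s = 1400 m / 2.3e+08 m/s = 6.08696 μs.
Total = 21.5 μs.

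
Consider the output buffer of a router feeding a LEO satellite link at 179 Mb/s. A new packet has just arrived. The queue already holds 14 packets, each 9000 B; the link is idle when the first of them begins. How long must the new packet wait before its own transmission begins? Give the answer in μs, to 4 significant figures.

Each queued packet: L/R = 72000/179000000 = 402.235 μs.
14 queued → 5631.28 μs.
Queuing delay = 5631 μs.

5631 μs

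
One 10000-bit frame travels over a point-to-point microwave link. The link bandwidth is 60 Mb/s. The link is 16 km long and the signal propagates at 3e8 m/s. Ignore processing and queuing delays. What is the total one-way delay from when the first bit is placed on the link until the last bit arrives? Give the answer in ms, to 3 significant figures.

Transmission delay = L/R = 10000 / 60000000 = 0.166667 ms.
Propagation delay = d/s = 16000 m / 300000000 m/s = 0.0533333 ms.
Total = 0.220 ms.

0.220 ms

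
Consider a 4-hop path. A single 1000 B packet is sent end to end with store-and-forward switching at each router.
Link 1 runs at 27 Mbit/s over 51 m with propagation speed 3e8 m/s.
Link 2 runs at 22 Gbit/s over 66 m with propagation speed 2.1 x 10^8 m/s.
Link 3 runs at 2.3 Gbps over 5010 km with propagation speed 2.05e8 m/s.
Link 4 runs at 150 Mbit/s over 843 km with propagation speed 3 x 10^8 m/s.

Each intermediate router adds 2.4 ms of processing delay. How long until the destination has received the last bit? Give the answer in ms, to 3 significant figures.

34.8 ms

L = 1000 × 8 = 8000 bits.
Transmission delays (L/R per hop): 0.296296, 0.000363636, 0.00347826, 0.0533333 ms; sum = 0.353472 ms.
Propagation delays (d/s per hop): 0.00017, 0.000314286, 24.439, 2.81 ms; sum = 27.2495 ms.
Processing at 3 router(s): 3 × 2.4 ms = 7.2 ms.
End-to-end = 34.8 ms.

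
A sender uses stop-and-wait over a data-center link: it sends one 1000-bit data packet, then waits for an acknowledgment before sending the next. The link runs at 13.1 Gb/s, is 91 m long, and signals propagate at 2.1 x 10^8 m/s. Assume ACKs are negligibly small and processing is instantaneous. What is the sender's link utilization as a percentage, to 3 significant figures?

8.09 %

t_tx = L/R = 1000/13100000000 = 7.63359e-08 s.
t_prop = 91/210000000 = 4.33333e-07 s; RTT = 8.66667e-07 s.
Cycle = t_tx + RTT = 9.43003e-07 s.
Utilization = t_tx / cycle = 7.63359e-08/9.43003e-07 = 8.09 %.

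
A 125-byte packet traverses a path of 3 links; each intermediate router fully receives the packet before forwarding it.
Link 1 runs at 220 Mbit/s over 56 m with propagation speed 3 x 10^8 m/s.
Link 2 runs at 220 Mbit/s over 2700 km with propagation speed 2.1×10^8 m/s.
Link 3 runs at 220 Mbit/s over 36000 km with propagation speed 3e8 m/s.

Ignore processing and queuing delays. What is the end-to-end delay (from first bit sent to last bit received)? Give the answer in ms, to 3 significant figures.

133 ms

L = 125 × 8 = 1000 bits.
Transmission delay per hop = L/R = 1000/220000000 = 0.00454545 ms; 3 hops → 0.0136364 ms.
Propagation delays (d/s per hop): 0.000186667, 12.8571, 120 ms; sum = 132.857 ms.
End-to-end = 133 ms.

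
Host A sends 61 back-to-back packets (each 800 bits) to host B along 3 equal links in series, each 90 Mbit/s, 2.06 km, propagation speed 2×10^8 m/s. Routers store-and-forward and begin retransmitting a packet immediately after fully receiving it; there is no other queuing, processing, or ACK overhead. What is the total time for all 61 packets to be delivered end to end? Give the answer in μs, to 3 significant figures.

591 μs

Per-hop transmission t_tx = L/R = 800/90000000 = 8.88889 μs.
Per-hop propagation t_prop = 2060/200000000 = 10.3 μs.
Pipeline fill: first packet needs 3·t_tx to clear all hops; remaining 60 packets each add one t_tx.
Total = (3+61-1)·t_tx + 3·t_prop = 63·8.88889 + 3·10.3 = 591 μs.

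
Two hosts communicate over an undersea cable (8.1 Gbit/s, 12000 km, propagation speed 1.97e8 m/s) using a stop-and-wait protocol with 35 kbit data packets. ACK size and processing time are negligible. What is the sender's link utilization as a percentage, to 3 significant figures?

0.00355 %

t_tx = L/R = 35000/8100000000 = 4.32099e-06 s.
t_prop = 12000000/197000000 = 0.0609137 s; RTT = 0.121827 s.
Cycle = t_tx + RTT = 0.121832 s.
Utilization = t_tx / cycle = 4.32099e-06/0.121832 = 0.00355 %.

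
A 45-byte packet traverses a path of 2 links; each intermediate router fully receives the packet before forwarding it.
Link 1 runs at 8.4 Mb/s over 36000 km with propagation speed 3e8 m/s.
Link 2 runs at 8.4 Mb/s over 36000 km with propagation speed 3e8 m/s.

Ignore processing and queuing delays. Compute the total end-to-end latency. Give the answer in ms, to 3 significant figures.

L = 45 × 8 = 360 bits.
Transmission delay per hop = L/R = 360/8400000 = 0.0428571 ms; 2 hops → 0.0857143 ms.
Propagation delays (d/s per hop): 120, 120 ms; sum = 240 ms.
End-to-end = 240 ms.

240 ms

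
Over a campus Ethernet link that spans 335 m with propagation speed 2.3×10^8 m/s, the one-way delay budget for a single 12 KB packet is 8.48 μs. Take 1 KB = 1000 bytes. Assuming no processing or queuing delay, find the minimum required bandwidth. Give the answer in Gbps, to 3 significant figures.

L = 96000 bits.
Propagation delay = 335 / 2.3e+08 = 1.45652 μs.
Transmission budget = 8.48 − 1.45652 = 7.02348 μs.
R ≥ L / t_tx = 96000 bits / 7.02348e-06 s = 13.7 Gbps.

13.7 Gbps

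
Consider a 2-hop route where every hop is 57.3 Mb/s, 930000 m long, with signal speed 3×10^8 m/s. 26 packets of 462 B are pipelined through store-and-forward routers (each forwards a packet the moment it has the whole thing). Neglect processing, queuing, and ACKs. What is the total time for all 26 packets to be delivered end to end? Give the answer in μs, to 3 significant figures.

Per-hop transmission t_tx = L/R = 3696/57300000 = 64.5026 μs.
Per-hop propagation t_prop = 930000/300000000 = 3100 μs.
Pipeline fill: first packet needs 2·t_tx to clear all hops; remaining 25 packets each add one t_tx.
Total = (2+26-1)·t_tx + 2·t_prop = 27·64.5026 + 2·3100 = 7940 μs.

7940 μs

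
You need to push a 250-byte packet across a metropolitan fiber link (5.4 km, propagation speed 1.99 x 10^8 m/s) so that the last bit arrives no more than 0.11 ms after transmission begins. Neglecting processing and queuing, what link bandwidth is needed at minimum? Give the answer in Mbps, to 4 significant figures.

24.14 Mbps

L = 2000 bits.
Propagation delay = 5400 / 199000000 = 0.0271357 ms.
Transmission budget = 0.11 − 0.0271357 = 0.0828643 ms.
R ≥ L / t_tx = 2000 bits / 8.28643e-05 s = 24.14 Mbps.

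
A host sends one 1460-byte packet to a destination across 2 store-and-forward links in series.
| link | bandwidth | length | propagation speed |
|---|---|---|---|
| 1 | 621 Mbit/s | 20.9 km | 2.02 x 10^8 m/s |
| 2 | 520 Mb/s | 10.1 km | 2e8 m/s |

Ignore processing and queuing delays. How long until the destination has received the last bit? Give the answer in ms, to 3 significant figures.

L = 1460 × 8 = 11680 bits.
Transmission delays (L/R per hop): 0.0188084, 0.0224615 ms; sum = 0.0412699 ms.
Propagation delays (d/s per hop): 0.103465, 0.0505 ms; sum = 0.153965 ms.
End-to-end = 0.195 ms.

0.195 ms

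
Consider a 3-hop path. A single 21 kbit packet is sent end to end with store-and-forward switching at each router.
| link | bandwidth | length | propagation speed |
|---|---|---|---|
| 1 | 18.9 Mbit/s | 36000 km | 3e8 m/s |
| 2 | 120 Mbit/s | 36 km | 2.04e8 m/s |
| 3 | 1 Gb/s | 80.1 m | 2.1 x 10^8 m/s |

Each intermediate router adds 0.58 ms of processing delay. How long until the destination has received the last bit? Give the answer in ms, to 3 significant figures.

L = 21000 bits.
Transmission delays (L/R per hop): 1.11111, 0.175, 0.021 ms; sum = 1.30711 ms.
Propagation delays (d/s per hop): 120, 0.176471, 0.000381429 ms; sum = 120.177 ms.
Processing at 2 router(s): 2 × 0.58 ms = 1.16 ms.
End-to-end = 123 ms.

123 ms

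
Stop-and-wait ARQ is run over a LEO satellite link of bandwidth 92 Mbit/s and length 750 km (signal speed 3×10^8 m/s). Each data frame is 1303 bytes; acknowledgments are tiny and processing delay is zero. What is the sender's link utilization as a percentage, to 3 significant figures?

t_tx = L/R = 10424/92000000 = 0.000113304 s.
t_prop = 750000/300000000 = 0.0025 s; RTT = 0.005 s.
Cycle = t_tx + RTT = 0.0051133 s.
Utilization = t_tx / cycle = 0.000113304/0.0051133 = 2.22 %.

2.22 %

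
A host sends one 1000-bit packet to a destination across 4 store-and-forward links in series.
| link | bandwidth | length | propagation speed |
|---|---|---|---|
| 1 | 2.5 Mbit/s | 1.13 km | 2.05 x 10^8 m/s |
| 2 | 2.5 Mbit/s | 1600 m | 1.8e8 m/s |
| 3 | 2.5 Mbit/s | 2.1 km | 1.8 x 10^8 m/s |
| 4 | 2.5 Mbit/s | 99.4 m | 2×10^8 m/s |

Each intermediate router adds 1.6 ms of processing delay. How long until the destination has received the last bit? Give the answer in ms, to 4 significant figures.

6.427 ms

Transmission delay per hop = L/R = 1000/2500000 = 0.4 ms; 4 hops → 1.6 ms.
Propagation delays (d/s per hop): 0.0055122, 0.00888889, 0.0116667, 0.000497 ms; sum = 0.0265648 ms.
Processing at 3 router(s): 3 × 1.6 ms = 4.8 ms.
End-to-end = 6.427 ms.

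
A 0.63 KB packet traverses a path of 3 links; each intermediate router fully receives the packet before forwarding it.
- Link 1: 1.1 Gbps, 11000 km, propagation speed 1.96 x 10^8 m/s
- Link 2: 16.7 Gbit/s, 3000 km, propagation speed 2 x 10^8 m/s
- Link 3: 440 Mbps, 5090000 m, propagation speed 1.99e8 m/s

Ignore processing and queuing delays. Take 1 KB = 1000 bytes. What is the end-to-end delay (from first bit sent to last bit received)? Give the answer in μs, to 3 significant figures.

L = 5040 bits.
Transmission delays (L/R per hop): 4.58182, 0.301796, 11.4545 μs; sum = 16.3382 μs.
Propagation delays (d/s per hop): 56122.4, 15000, 25577.9 μs; sum = 96700.3 μs.
End-to-end = 96700 μs.

96700 μs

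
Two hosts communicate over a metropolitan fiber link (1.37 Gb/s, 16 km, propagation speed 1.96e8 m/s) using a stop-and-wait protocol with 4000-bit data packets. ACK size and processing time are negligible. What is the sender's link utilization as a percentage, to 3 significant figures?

t_tx = L/R = 4000/1370000000 = 2.91971e-06 s.
t_prop = 16000/196000000 = 8.16327e-05 s; RTT = 0.000163265 s.
Cycle = t_tx + RTT = 0.000166185 s.
Utilization = t_tx / cycle = 2.91971e-06/0.000166185 = 1.76 %.

1.76 %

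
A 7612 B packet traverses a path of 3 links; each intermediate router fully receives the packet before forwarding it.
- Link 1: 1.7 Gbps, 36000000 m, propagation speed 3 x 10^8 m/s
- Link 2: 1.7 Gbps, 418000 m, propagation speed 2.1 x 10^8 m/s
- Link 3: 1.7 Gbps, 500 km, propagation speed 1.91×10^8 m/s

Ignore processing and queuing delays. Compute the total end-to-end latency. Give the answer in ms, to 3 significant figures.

L = 7612 × 8 = 60896 bits.
Transmission delay per hop = L/R = 60896/1700000000 = 0.0358212 ms; 3 hops → 0.107464 ms.
Propagation delays (d/s per hop): 120, 1.99048, 2.6178 ms; sum = 124.608 ms.
End-to-end = 125 ms.

125 ms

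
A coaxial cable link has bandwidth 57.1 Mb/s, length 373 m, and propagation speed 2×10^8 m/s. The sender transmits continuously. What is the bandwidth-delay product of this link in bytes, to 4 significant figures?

13.31 bytes

Propagation delay = 373 / 200000000 = 1.865e-06 s.
BDP = R × t_prop = 57100000 × 1.865e-06 = 106.492 bits.
In bytes: 106.492/8 = 13.31 bytes.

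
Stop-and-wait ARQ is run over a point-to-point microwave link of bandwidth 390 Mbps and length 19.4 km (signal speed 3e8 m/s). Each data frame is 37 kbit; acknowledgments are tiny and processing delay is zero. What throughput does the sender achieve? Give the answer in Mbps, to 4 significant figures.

165.0 Mbps

t_tx = L/R = 37000/390000000 = 9.48718e-05 s.
t_prop = 19400/300000000 = 6.46667e-05 s; RTT = 0.000129333 s.
Cycle = t_tx + RTT = 0.000224205 s.
Throughput = L / cycle = 37000 / 0.000224205 = 165.0 Mbps.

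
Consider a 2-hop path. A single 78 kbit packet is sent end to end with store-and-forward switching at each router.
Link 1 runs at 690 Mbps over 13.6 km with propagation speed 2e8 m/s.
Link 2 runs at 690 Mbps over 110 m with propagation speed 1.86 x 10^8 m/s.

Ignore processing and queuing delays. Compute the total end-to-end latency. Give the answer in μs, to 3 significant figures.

L = 78000 bits.
Transmission delay per hop = L/R = 78000/690000000 = 113.043 μs; 2 hops → 226.087 μs.
Propagation delays (d/s per hop): 68, 0.591398 μs; sum = 68.5914 μs.
End-to-end = 295 μs.

295 μs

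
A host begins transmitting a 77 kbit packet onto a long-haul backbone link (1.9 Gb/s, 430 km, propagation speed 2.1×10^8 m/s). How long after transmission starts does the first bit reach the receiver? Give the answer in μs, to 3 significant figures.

First bit experiences only propagation delay: d/s = 430000/210000000 = 2050 μs.

2050 μs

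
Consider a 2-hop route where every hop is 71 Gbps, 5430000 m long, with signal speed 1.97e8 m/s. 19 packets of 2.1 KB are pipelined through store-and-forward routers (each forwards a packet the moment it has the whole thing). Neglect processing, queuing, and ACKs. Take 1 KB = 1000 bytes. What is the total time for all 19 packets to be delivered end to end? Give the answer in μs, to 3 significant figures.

Per-hop transmission t_tx = L/R = 16800/71000000000 = 0.23662 μs.
Per-hop propagation t_prop = 5430000/197000000 = 27563.5 μs.
Pipeline fill: first packet needs 2·t_tx to clear all hops; remaining 18 packets each add one t_tx.
Total = (2+19-1)·t_tx + 2·t_prop = 20·0.23662 + 2·27563.5 = 55100 μs.

55100 μs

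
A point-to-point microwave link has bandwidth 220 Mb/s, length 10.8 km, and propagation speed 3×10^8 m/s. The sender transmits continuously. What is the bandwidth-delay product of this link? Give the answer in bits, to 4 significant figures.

7920 bits

Propagation delay = 10800 / 300000000 = 3.6e-05 s.
BDP = R × t_prop = 220000000 × 3.6e-05 = 7920 bits.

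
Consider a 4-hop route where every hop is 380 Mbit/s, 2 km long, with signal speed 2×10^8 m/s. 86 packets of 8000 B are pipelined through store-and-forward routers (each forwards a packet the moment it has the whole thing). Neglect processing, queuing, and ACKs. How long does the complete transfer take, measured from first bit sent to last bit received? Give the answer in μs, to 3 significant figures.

15000 μs

Per-hop transmission t_tx = L/R = 64000/380000000 = 168.421 μs.
Per-hop propagation t_prop = 2000/200000000 = 10 μs.
Pipeline fill: first packet needs 4·t_tx to clear all hops; remaining 85 packets each add one t_tx.
Total = (4+86-1)·t_tx + 4·t_prop = 89·168.421 + 4·10 = 15000 μs.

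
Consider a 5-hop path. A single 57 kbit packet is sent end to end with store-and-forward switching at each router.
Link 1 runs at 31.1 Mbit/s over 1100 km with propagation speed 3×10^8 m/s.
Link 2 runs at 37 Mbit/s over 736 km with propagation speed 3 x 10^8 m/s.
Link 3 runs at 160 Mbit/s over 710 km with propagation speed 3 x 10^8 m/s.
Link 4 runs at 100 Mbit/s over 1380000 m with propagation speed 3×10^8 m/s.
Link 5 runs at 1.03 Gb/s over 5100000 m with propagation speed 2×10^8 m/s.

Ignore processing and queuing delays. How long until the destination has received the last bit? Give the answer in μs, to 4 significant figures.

L = 57000 bits.
Transmission delays (L/R per hop): 1832.8, 1540.54, 356.25, 570, 55.3398 μs; sum = 4354.93 μs.
Propagation delays (d/s per hop): 3666.67, 2453.33, 2366.67, 4600, 25500 μs; sum = 38586.7 μs.
End-to-end = 42940 μs.

42940 μs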